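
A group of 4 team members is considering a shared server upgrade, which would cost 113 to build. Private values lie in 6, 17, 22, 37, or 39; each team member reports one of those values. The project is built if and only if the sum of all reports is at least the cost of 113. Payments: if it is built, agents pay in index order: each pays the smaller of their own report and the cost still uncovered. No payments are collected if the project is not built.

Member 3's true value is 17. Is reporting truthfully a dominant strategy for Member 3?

No

Consider the case where Member 1 reports 37, Member 2 reports 37 and Member 4 reports 37.
Truthful report 17: project built, pays 17, utility 17 - 17 = 0.
Report 6 instead: project built, pays 6, utility 17 - 6 = 11.
Since 11 > 0, reporting 6 is strictly better here, so truthful reporting is not dominant.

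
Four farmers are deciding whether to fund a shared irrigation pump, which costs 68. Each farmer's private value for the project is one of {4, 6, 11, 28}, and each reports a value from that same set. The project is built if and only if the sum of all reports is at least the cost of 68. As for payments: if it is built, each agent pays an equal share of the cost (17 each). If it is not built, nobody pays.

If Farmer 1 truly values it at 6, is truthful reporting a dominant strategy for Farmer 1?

No

Consider the case where Farmer 2 reports 6, Farmer 3 reports 28 and Farmer 4 reports 28.
Truthful report 6: project built, pays 17, utility 6 - 17 = -11.
Report 4 instead: project not built, utility 0.
Since 0 > -11, reporting 4 is strictly better here, so truthful reporting is not dominant.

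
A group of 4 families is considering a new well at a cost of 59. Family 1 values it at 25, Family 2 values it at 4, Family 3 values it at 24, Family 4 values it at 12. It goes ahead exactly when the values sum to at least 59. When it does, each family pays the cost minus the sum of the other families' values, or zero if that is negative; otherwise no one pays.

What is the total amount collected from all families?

43

Total value 65 ≥ cost 59, so it is built.
Family 1: others sum to 40; max(0, 59 - 40) = 19.
Family 2: others sum to 61; max(0, 59 - 61) = 0.
Family 3: others sum to 41; max(0, 59 - 41) = 18.
Family 4: others sum to 53; max(0, 59 - 53) = 6.
Total collected = 19 + 0 + 18 + 6 = 43.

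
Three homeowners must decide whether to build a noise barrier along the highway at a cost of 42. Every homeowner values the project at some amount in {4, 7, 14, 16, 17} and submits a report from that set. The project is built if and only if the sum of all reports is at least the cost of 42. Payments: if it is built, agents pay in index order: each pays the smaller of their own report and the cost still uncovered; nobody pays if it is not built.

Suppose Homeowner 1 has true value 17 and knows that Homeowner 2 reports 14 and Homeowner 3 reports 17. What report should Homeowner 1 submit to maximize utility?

Report 4: project not built, utility 0.
Report 7: project not built, utility 0.
Report 14: project built, pays 14, utility 17 - 14 = 3.
Report 16: project built, pays 16, utility 17 - 16 = 1.
Report 17: project built, pays 17, utility 17 - 17 = 0.
The best choice is 14 with utility 3.

14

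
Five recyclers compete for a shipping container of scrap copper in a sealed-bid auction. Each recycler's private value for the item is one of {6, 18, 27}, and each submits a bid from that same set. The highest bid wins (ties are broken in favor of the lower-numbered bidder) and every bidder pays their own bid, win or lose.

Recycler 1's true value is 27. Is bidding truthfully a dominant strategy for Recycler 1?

No

Consider the case where Recycler 2 bids 6, Recycler 3 bids 6, Recycler 4 bids 6 and Recycler 5 bids 6.
Truthful bid 27: wins, pays 27, utility 27 - 27 = 0.
Bid 6 instead: wins, pays 6, utility 27 - 6 = 21.
Since 21 > 0, bidding 6 is strictly better here, so truthful bidding is not dominant.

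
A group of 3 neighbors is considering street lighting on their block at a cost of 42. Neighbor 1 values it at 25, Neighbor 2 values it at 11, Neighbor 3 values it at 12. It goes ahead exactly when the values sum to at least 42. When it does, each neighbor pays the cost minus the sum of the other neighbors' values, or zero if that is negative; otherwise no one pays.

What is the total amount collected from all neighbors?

30

Total value 48 ≥ cost 42, so it is built.
Neighbor 1: others sum to 23; max(0, 42 - 23) = 19.
Neighbor 2: others sum to 37; max(0, 42 - 37) = 5.
Neighbor 3: others sum to 36; max(0, 42 - 36) = 6.
Total collected = 19 + 5 + 6 = 30.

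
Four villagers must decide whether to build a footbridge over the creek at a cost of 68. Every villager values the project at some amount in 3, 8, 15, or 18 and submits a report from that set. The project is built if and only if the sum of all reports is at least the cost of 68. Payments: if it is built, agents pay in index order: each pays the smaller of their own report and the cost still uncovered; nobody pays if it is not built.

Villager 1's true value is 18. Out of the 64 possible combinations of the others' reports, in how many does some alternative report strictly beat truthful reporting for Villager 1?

1

Others report (18, 18, 18): truth gives 0; report 15 gives 3 > 0. Violating.
Others report (3, 3, 3): truth gives 0; no alternative beats it.
Others report (3, 3, 8): truth gives 0; no alternative beats it.
(Checking all 64 profiles: 1 has a profitable deviation, 63 do not.)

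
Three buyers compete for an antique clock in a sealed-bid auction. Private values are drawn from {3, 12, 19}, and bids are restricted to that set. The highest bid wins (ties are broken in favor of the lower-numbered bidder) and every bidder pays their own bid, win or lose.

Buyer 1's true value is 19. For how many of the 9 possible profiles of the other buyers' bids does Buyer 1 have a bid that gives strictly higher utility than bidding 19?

4

Others bid (3, 3): truth gives 0; bid 3 gives 16 > 0. Violating.
Others bid (3, 12): truth gives 0; bid 12 gives 7 > 0. Violating.
Others bid (12, 3): truth gives 0; bid 12 gives 7 > 0. Violating.
Others bid (12, 12): truth gives 0; bid 12 gives 7 > 0. Violating.
Others bid (3, 19): truth gives 0; no alternative beats it.
Others bid (12, 19): truth gives 0; no alternative beats it.
(Checking all 9 profiles: 4 have a profitable deviation, 5 do not.)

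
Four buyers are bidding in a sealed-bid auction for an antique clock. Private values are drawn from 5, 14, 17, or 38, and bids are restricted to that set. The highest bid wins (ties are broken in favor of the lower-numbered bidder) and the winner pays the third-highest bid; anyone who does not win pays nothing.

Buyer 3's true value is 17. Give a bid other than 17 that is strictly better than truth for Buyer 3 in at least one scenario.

Suppose Buyer 1 bids 5, Buyer 2 bids 5 and Buyer 4 bids 38.
Bid 17: loses, pays 0, utility 0.
Bid 38: wins, pays 5, utility 17 - 5 = 12.
So bidding 38 beats truth here (12 > 0).

38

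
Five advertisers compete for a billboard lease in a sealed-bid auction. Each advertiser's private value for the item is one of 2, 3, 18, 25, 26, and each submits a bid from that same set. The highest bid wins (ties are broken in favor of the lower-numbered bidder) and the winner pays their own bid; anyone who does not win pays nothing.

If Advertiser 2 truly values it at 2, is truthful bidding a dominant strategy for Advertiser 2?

Check each profile of the others' bids and compare truth against every alternative bid.
Others bid (2, 2, 2, 2): truth gives 0, best alternative gives -1.
Others bid (2, 2, 2, 3): truth gives 0, best alternative gives -1.
Others bid (2, 2, 3, 2): truth gives 0, best alternative gives -1.
Others bid (2, 2, 3, 3): truth gives 0, best alternative gives -1.
Others bid (2, 3, 2, 2): truth gives 0, best alternative gives -1.
Others bid (2, 3, 2, 3): truth gives 0, best alternative gives -1.
(Remaining 619 profiles checked similarly; truth is weakly best in each.)
In every case the truthful bid is at least as good as any alternative, so it is a dominant strategy.

Yes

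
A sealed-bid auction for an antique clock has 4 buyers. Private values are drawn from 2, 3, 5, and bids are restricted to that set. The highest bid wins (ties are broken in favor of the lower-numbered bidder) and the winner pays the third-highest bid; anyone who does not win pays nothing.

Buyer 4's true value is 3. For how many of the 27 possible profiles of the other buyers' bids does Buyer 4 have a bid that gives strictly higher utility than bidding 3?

Others bid (2, 2, 3): truth gives 0; bid 5 gives 1 > 0. Violating.
Others bid (2, 3, 2): truth gives 0; bid 5 gives 1 > 0. Violating.
Others bid (3, 2, 2): truth gives 0; bid 5 gives 1 > 0. Violating.
Others bid (2, 2, 2): truth gives 1; no alternative beats it.
Others bid (2, 2, 5): truth gives 0; no alternative beats it.
(Checking all 27 profiles: 3 have a profitable deviation, 24 do not.)

3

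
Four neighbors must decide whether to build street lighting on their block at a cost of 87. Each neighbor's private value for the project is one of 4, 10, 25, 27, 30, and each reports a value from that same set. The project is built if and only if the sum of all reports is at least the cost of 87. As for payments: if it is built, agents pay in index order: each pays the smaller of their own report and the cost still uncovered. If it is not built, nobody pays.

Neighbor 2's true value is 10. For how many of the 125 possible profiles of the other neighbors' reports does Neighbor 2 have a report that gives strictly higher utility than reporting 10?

10

Others report (25, 30, 30): truth gives 0; report 4 gives 6 > 0. Violating.
Others report (27, 27, 30): truth gives 0; report 4 gives 6 > 0. Violating.
Others report (27, 30, 27): truth gives 0; report 4 gives 6 > 0. Violating.
Others report (27, 30, 30): truth gives 0; report 4 gives 6 > 0. Violating.
Others report (4, 4, 4): truth gives 0; no alternative beats it.
Others report (4, 4, 10): truth gives 0; no alternative beats it.
(Checking all 125 profiles: 10 have a profitable deviation, 115 do not.)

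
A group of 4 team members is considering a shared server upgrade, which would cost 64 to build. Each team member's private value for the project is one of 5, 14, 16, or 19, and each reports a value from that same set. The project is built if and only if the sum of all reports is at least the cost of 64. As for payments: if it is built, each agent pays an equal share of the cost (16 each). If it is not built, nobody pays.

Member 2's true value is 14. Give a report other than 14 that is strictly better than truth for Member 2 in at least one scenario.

Suppose Member 1 reports 14, Member 3 reports 19 and Member 4 reports 19.
Report 14: project built, pays 16, utility 14 - 16 = -2.
Report 5: project not built, utility 0.
So reporting 5 beats truth here (0 > -2).

5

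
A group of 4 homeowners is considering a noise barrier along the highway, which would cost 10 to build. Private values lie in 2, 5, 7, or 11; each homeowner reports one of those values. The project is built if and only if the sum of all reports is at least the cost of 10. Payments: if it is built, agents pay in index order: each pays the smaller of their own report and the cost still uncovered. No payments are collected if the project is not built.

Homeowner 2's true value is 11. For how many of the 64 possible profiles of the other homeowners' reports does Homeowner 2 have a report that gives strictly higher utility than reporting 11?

48

Others report (2, 2, 2): truth gives 3; report 5 gives 6 > 3. Violating.
Others report (2, 2, 5): truth gives 3; report 2 gives 9 > 3. Violating.
Others report (2, 2, 7): truth gives 3; report 2 gives 9 > 3. Violating.
Others report (2, 2, 11): truth gives 3; report 2 gives 9 > 3. Violating.
Others report (11, 2, 2): truth gives 11; no alternative beats it.
Others report (11, 2, 5): truth gives 11; no alternative beats it.
(Checking all 64 profiles: 48 have a profitable deviation, 16 do not.)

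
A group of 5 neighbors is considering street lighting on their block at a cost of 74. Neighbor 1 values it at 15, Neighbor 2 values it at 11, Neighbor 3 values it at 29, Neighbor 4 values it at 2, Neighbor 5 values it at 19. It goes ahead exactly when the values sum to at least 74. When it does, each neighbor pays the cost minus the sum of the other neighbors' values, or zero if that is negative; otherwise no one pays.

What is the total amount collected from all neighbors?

Total value 76 ≥ cost 74, so it is built.
Neighbor 1: others sum to 61; max(0, 74 - 61) = 13.
Neighbor 2: others sum to 65; max(0, 74 - 65) = 9.
Neighbor 3: others sum to 47; max(0, 74 - 47) = 27.
Neighbor 4: others sum to 74; max(0, 74 - 74) = 0.
Neighbor 5: others sum to 57; max(0, 74 - 57) = 17.
Total collected = 13 + 9 + 27 + 0 + 17 = 66.

66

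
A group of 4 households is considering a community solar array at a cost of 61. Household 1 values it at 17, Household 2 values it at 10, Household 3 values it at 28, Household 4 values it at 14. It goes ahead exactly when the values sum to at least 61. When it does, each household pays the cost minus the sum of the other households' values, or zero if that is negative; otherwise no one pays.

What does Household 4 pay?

6

Total value 69 ≥ cost 61, so the project is built.
The other households' values sum to 55.
Cost minus that sum is 61 - 55 = 6.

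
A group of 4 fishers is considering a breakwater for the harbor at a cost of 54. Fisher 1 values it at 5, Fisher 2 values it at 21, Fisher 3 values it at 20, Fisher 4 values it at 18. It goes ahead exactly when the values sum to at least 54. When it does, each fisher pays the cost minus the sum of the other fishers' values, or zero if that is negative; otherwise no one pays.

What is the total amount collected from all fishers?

29

Total value 64 ≥ cost 54, so it is built.
Fisher 1: others sum to 59; max(0, 54 - 59) = 0.
Fisher 2: others sum to 43; max(0, 54 - 43) = 11.
Fisher 3: others sum to 44; max(0, 54 - 44) = 10.
Fisher 4: others sum to 46; max(0, 54 - 46) = 8.
Total collected = 0 + 11 + 10 + 8 = 29.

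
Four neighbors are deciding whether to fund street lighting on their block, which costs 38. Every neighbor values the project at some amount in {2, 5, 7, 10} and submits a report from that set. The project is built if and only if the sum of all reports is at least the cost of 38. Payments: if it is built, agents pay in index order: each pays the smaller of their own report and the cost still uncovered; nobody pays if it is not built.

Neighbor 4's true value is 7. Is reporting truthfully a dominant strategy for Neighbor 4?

Check each profile of the others' reports and compare truth against every alternative report.
Others report (2, 2, 2): truth gives 0, best alternative gives 0.
Others report (2, 2, 5): truth gives 0, best alternative gives 0.
Others report (2, 2, 7): truth gives 0, best alternative gives 0.
Others report (2, 2, 10): truth gives 0, best alternative gives 0.
Others report (2, 5, 2): truth gives 0, best alternative gives 0.
Others report (2, 5, 5): truth gives 0, best alternative gives 0.
(Remaining 58 profiles checked similarly; truth is weakly best in each.)
In every case the truthful report is at least as good as any alternative, so it is a dominant strategy.

Yes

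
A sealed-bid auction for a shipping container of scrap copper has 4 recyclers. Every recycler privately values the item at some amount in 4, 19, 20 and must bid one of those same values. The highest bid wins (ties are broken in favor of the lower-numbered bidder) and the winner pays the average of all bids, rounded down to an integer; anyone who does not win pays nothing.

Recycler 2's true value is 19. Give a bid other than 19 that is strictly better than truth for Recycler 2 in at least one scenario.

20

Suppose Recycler 1 bids 4, Recycler 3 bids 4 and Recycler 4 bids 20.
Bid 19: loses, pays 0, utility 0.
Bid 20: wins, pays 12, utility 19 - 12 = 7.
So bidding 20 beats truth here (7 > 0).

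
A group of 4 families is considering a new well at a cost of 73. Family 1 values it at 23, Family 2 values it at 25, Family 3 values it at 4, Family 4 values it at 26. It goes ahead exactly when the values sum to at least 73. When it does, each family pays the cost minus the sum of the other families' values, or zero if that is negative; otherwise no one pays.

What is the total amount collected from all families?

Total value 78 ≥ cost 73, so it is built.
Family 1: others sum to 55; max(0, 73 - 55) = 18.
Family 2: others sum to 53; max(0, 73 - 53) = 20.
Family 3: others sum to 74; max(0, 73 - 74) = 0.
Family 4: others sum to 52; max(0, 73 - 52) = 21.
Total collected = 18 + 20 + 0 + 21 = 59.

59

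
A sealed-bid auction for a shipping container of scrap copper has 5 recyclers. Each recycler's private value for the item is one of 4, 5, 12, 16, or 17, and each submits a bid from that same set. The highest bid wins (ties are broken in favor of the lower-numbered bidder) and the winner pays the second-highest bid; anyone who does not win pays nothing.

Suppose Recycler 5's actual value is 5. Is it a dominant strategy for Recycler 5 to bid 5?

Yes

Check each profile of the others' bids and compare truth against every alternative bid.
Others bid (4, 4, 4, 4): truth gives 1, best alternative gives 1.
Others bid (4, 4, 4, 5): truth gives 0, best alternative gives 0.
Others bid (4, 4, 4, 12): truth gives 0, best alternative gives 0.
Others bid (4, 4, 4, 16): truth gives 0, best alternative gives 0.
Others bid (4, 4, 4, 17): truth gives 0, best alternative gives 0.
Others bid (4, 4, 5, 4): truth gives 0, best alternative gives 0.
(Remaining 619 profiles checked similarly; truth is weakly best in each.)
In every case the truthful bid is at least as good as any alternative, so it is a dominant strategy.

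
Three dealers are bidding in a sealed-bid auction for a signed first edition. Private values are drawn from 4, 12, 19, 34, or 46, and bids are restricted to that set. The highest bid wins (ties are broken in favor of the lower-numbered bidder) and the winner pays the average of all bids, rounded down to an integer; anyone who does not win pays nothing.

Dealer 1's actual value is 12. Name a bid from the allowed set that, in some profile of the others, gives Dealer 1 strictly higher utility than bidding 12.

Suppose Dealer 2 bids 4 and Dealer 3 bids 4.
Bid 12: wins, pays 6, utility 12 - 6 = 6.
Bid 4: wins, pays 4, utility 12 - 4 = 8.
So bidding 4 beats truth here (8 > 6).

4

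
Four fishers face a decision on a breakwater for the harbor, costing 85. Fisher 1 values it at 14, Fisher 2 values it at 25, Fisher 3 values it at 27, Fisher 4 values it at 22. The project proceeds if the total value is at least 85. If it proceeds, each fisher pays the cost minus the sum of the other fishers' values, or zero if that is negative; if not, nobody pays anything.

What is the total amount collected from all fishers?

76

Total value 88 ≥ cost 85, so it is built.
Fisher 1: others sum to 74; max(0, 85 - 74) = 11.
Fisher 2: others sum to 63; max(0, 85 - 63) = 22.
Fisher 3: others sum to 61; max(0, 85 - 61) = 24.
Fisher 4: others sum to 66; max(0, 85 - 66) = 19.
Total collected = 11 + 22 + 24 + 19 = 76.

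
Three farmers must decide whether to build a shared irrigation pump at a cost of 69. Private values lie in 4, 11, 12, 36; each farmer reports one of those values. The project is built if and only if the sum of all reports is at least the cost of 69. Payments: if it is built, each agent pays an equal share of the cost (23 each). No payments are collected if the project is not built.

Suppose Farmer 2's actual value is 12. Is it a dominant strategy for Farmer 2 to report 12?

Check each profile of the others' reports and compare truth against every alternative report.
Others report (36, 36): truth gives -11, best alternative gives -11.
Others report (4, 4): truth gives 0, best alternative gives 0.
Others report (4, 11): truth gives 0, best alternative gives 0.
Others report (4, 12): truth gives 0, best alternative gives 0.
Others report (4, 36): truth gives 0, best alternative gives 0.
Others report (11, 4): truth gives 0, best alternative gives 0.
(Remaining 10 profiles checked similarly; truth is weakly best in each.)
In every case the truthful report is at least as good as any alternative, so it is a dominant strategy.

Yes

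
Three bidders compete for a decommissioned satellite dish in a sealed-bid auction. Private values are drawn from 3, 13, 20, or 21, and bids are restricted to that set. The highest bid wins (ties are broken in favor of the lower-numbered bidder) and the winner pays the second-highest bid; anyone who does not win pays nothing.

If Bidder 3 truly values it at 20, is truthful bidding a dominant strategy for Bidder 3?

Check each profile of the others' bids and compare truth against every alternative bid.
Others bid (3, 3): truth gives 17, best alternative gives 17.
Others bid (3, 13): truth gives 7, best alternative gives 7.
Others bid (13, 3): truth gives 7, best alternative gives 7.
Others bid (13, 13): truth gives 7, best alternative gives 7.
Others bid (3, 20): truth gives 0, best alternative gives 0.
Others bid (3, 21): truth gives 0, best alternative gives 0.
(Remaining 10 profiles checked similarly; truth is weakly best in each.)
In every case the truthful bid is at least as good as any alternative, so it is a dominant strategy.

Yes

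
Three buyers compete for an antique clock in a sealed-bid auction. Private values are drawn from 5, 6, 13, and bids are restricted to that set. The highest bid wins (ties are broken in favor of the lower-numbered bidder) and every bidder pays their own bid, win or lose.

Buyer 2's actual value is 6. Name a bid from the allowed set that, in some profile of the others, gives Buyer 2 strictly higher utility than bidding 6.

Suppose Buyer 1 bids 5 and Buyer 3 bids 13.
Bid 6: loses but pays 6, utility -6.
Bid 5: loses but pays 5, utility -5.
So bidding 5 beats truth here (-5 > -6).

5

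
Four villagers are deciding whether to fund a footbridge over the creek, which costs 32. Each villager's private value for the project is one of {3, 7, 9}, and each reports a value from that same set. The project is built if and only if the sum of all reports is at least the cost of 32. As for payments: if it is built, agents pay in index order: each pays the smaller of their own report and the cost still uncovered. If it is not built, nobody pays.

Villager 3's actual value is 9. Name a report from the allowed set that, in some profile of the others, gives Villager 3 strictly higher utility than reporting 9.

Suppose Villager 1 reports 7, Villager 2 reports 9 and Villager 4 reports 9.
Report 9: project built, pays 9, utility 9 - 9 = 0.
Report 7: project built, pays 7, utility 9 - 7 = 2.
So reporting 7 beats truth here (2 > 0).

7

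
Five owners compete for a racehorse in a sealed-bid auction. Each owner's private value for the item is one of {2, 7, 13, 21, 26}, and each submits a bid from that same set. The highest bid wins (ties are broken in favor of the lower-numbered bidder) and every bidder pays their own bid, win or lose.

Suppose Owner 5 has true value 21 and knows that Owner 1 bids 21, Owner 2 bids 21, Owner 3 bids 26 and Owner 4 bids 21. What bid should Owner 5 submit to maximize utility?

Bid 2: loses but pays 2, utility -2.
Bid 7: loses but pays 7, utility -7.
Bid 13: loses but pays 13, utility -13.
Bid 21: loses but pays 21, utility -21.
Bid 26: loses but pays 26, utility -26.
The best choice is 2 with utility -2.

2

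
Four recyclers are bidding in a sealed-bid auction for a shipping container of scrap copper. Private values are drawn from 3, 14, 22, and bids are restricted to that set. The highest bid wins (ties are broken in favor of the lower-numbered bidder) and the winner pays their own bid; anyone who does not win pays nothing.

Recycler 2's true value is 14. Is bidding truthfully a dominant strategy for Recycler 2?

Yes

Check each profile of the others' bids and compare truth against every alternative bid.
Others bid (3, 3, 3): truth gives 0, best alternative gives 0.
Others bid (3, 3, 14): truth gives 0, best alternative gives 0.
Others bid (3, 3, 22): truth gives 0, best alternative gives 0.
Others bid (3, 14, 3): truth gives 0, best alternative gives 0.
Others bid (3, 14, 14): truth gives 0, best alternative gives 0.
Others bid (3, 14, 22): truth gives 0, best alternative gives 0.
(Remaining 21 profiles checked similarly; truth is weakly best in each.)
In every case the truthful bid is at least as good as any alternative, so it is a dominant strategy.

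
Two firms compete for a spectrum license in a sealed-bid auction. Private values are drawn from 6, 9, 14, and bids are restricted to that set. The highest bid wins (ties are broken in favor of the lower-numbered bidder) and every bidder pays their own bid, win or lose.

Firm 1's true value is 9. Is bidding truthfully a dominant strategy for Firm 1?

Consider the case where Firm 2 bids 6.
Truthful bid 9: wins, pays 9, utility 9 - 9 = 0.
Bid 6 instead: wins, pays 6, utility 9 - 6 = 3.
Since 3 > 0, bidding 6 is strictly better here, so truthful bidding is not dominant.

No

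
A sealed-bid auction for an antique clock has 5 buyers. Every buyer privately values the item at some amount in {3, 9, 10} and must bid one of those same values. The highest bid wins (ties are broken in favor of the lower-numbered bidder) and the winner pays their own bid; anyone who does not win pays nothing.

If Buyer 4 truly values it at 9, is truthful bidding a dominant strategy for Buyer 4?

Yes

Check each profile of the others' bids and compare truth against every alternative bid.
Others bid (3, 3, 3, 3): truth gives 0, best alternative gives 0.
Others bid (3, 3, 3, 9): truth gives 0, best alternative gives 0.
Others bid (3, 3, 3, 10): truth gives 0, best alternative gives 0.
Others bid (3, 3, 9, 3): truth gives 0, best alternative gives 0.
Others bid (3, 3, 9, 9): truth gives 0, best alternative gives 0.
Others bid (3, 3, 9, 10): truth gives 0, best alternative gives 0.
(Remaining 75 profiles checked similarly; truth is weakly best in each.)
In every case the truthful bid is at least as good as any alternative, so it is a dominant strategy.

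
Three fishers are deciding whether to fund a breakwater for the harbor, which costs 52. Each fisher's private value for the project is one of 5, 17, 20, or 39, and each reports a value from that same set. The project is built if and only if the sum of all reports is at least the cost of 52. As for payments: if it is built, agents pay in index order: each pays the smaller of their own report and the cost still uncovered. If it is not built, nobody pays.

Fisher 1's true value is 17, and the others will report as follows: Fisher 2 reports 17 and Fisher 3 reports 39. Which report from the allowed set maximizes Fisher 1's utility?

5

Report 5: project built, pays 5, utility 17 - 5 = 12.
Report 17: project built, pays 17, utility 17 - 17 = 0.
Report 20: project built, pays 20, utility 17 - 20 = -3.
Report 39: project built, pays 39, utility 17 - 39 = -22.
The best choice is 5 with utility 12.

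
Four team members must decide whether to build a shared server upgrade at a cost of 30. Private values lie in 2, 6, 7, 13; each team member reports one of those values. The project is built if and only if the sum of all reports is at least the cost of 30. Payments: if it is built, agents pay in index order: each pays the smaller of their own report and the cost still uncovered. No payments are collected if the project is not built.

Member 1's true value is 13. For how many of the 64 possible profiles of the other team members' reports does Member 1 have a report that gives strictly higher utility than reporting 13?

22

Others report (2, 13, 13): truth gives 0; report 2 gives 11 > 0. Violating.
Others report (6, 6, 13): truth gives 0; report 6 gives 7 > 0. Violating.
Others report (6, 7, 13): truth gives 0; report 6 gives 7 > 0. Violating.
Others report (6, 13, 6): truth gives 0; report 6 gives 7 > 0. Violating.
Others report (2, 2, 2): truth gives 0; no alternative beats it.
Others report (2, 2, 6): truth gives 0; no alternative beats it.
(Checking all 64 profiles: 22 have a profitable deviation, 42 do not.)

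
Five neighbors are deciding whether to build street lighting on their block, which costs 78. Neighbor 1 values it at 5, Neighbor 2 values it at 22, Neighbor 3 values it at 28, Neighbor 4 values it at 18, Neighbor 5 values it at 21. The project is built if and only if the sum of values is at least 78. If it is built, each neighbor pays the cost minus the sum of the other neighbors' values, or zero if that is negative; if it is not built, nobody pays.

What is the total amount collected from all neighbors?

25

Total value 94 ≥ cost 78, so it is built.
Neighbor 1: others sum to 89; max(0, 78 - 89) = 0.
Neighbor 2: others sum to 72; max(0, 78 - 72) = 6.
Neighbor 3: others sum to 66; max(0, 78 - 66) = 12.
Neighbor 4: others sum to 76; max(0, 78 - 76) = 2.
Neighbor 5: others sum to 73; max(0, 78 - 73) = 5.
Total collected = 0 + 6 + 12 + 2 + 5 = 25.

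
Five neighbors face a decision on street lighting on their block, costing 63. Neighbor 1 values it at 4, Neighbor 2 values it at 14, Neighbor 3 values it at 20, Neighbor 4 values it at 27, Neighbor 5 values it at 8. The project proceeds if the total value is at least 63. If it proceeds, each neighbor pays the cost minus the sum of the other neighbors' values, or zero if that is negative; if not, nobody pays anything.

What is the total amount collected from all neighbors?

31

Total value 73 ≥ cost 63, so it is built.
Neighbor 1: others sum to 69; max(0, 63 - 69) = 0.
Neighbor 2: others sum to 59; max(0, 63 - 59) = 4.
Neighbor 3: others sum to 53; max(0, 63 - 53) = 10.
Neighbor 4: others sum to 46; max(0, 63 - 46) = 17.
Neighbor 5: others sum to 65; max(0, 63 - 65) = 0.
Total collected = 0 + 4 + 10 + 17 + 0 = 31.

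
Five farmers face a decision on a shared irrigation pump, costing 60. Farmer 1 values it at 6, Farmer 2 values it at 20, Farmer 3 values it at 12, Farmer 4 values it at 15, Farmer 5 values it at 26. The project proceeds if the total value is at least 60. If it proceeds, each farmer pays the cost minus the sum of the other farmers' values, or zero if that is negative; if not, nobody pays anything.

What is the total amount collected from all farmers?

Total value 79 ≥ cost 60, so it is built.
Farmer 1: others sum to 73; max(0, 60 - 73) = 0.
Farmer 2: others sum to 59; max(0, 60 - 59) = 1.
Farmer 3: others sum to 67; max(0, 60 - 67) = 0.
Farmer 4: others sum to 64; max(0, 60 - 64) = 0.
Farmer 5: others sum to 53; max(0, 60 - 53) = 7.
Total collected = 0 + 1 + 0 + 0 + 7 = 8.

8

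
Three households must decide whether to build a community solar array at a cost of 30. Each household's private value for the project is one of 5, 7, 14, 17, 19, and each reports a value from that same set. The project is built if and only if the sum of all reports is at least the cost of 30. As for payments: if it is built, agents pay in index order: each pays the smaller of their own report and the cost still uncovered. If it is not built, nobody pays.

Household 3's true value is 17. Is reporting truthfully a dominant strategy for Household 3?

Yes

Check each profile of the others' reports and compare truth against every alternative report.
Others report (14, 17): truth gives 17, best alternative gives 17.
Others report (14, 19): truth gives 17, best alternative gives 17.
Others report (17, 14): truth gives 17, best alternative gives 17.
Others report (17, 17): truth gives 17, best alternative gives 17.
Others report (17, 19): truth gives 17, best alternative gives 17.
Others report (19, 14): truth gives 17, best alternative gives 17.
(Remaining 19 profiles checked similarly; truth is weakly best in each.)
In every case the truthful report is at least as good as any alternative, so it is a dominant strategy.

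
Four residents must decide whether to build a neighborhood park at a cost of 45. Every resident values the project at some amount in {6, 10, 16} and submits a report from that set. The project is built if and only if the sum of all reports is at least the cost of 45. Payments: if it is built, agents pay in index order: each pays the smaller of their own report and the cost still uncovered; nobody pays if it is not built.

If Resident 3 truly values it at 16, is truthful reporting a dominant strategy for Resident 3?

No

Consider the case where Resident 1 reports 6, Resident 2 reports 16 and Resident 4 reports 16.
Truthful report 16: project built, pays 16, utility 16 - 16 = 0.
Report 10 instead: project built, pays 10, utility 16 - 10 = 6.
Since 6 > 0, reporting 10 is strictly better here, so truthful reporting is not dominant.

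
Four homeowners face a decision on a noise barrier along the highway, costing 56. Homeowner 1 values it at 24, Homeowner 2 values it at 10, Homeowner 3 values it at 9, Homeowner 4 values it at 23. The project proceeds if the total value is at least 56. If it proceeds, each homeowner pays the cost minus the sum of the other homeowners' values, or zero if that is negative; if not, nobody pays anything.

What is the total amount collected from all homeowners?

27

Total value 66 ≥ cost 56, so it is built.
Homeowner 1: others sum to 42; max(0, 56 - 42) = 14.
Homeowner 2: others sum to 56; max(0, 56 - 56) = 0.
Homeowner 3: others sum to 57; max(0, 56 - 57) = 0.
Homeowner 4: others sum to 43; max(0, 56 - 43) = 13.
Total collected = 14 + 0 + 0 + 13 = 27.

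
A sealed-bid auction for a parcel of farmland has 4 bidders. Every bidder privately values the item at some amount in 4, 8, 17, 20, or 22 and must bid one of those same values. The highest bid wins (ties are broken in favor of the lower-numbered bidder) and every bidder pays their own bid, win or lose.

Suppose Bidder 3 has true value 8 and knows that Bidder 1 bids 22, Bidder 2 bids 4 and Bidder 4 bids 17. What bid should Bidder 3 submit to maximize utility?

Bid 4: loses but pays 4, utility -4.
Bid 8: loses but pays 8, utility -8.
Bid 17: loses but pays 17, utility -17.
Bid 20: loses but pays 20, utility -20.
Bid 22: loses but pays 22, utility -22.
The best choice is 4 with utility -4.

4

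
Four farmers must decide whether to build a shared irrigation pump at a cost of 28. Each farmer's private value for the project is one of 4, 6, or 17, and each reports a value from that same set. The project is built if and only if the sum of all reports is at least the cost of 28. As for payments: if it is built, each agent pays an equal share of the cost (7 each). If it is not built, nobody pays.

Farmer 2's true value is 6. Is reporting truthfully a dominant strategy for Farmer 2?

Check each profile of the others' reports and compare truth against every alternative report.
Others report (4, 4, 17): truth gives -1, best alternative gives -1.
Others report (4, 6, 17): truth gives -1, best alternative gives -1.
Others report (4, 17, 4): truth gives -1, best alternative gives -1.
Others report (4, 17, 6): truth gives -1, best alternative gives -1.
Others report (4, 17, 17): truth gives -1, best alternative gives -1.
Others report (6, 4, 17): truth gives -1, best alternative gives -1.
(Remaining 21 profiles checked similarly; truth is weakly best in each.)
In every case the truthful report is at least as good as any alternative, so it is a dominant strategy.

Yes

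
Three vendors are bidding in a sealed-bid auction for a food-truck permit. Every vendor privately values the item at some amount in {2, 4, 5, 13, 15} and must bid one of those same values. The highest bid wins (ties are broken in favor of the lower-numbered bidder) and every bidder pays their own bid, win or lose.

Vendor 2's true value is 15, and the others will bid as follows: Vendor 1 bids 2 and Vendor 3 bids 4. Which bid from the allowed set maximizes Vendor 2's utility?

Bid 2: loses but pays 2, utility -2.
Bid 4: wins, pays 4, utility 15 - 4 = 11.
Bid 5: wins, pays 5, utility 15 - 5 = 10.
Bid 13: wins, pays 13, utility 15 - 13 = 2.
Bid 15: wins, pays 15, utility 15 - 15 = 0.
The best choice is 4 with utility 11.

4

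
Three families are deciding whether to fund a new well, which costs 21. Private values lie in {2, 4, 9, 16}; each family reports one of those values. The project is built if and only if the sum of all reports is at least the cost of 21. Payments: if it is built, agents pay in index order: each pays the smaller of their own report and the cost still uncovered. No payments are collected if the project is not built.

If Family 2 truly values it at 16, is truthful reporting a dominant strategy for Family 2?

Consider the case where Family 1 reports 2 and Family 3 reports 16.
Truthful report 16: project built, pays 16, utility 16 - 16 = 0.
Report 4 instead: project built, pays 4, utility 16 - 4 = 12.
Since 12 > 0, reporting 4 is strictly better here, so truthful reporting is not dominant.

No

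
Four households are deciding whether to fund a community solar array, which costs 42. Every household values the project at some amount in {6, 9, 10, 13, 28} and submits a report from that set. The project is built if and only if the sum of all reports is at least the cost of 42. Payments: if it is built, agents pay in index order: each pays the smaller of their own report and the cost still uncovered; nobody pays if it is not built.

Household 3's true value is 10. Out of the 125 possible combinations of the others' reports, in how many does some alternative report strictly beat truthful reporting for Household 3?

Others report (6, 6, 28): truth gives 0; report 6 gives 4 > 0. Violating.
Others report (6, 9, 28): truth gives 0; report 6 gives 4 > 0. Violating.
Others report (6, 10, 28): truth gives 0; report 6 gives 4 > 0. Violating.
Others report (6, 13, 28): truth gives 0; report 6 gives 4 > 0. Violating.
Others report (6, 6, 6): truth gives 0; no alternative beats it.
Others report (6, 6, 9): truth gives 0; no alternative beats it.
(Checking all 125 profiles: 36 have a profitable deviation, 89 do not.)

36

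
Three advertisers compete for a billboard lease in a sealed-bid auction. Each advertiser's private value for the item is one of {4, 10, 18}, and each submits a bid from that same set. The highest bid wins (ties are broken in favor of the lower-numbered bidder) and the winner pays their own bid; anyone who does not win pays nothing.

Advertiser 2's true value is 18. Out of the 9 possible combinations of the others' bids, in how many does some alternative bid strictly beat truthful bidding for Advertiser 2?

2

Others bid (4, 4): truth gives 0; bid 10 gives 8 > 0. Violating.
Others bid (4, 10): truth gives 0; bid 10 gives 8 > 0. Violating.
Others bid (4, 18): truth gives 0; no alternative beats it.
Others bid (10, 4): truth gives 0; no alternative beats it.
(Checking all 9 profiles: 2 have a profitable deviation, 7 do not.)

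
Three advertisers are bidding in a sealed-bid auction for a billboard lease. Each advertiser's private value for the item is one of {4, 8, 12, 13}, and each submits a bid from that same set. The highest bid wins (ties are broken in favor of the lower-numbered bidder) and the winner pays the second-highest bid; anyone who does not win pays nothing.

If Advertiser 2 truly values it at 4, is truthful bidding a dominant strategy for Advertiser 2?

Check each profile of the others' bids and compare truth against every alternative bid.
Others bid (4, 8): truth gives 0, best alternative gives -4.
Others bid (4, 4): truth gives 0, best alternative gives 0.
Others bid (4, 12): truth gives 0, best alternative gives 0.
Others bid (4, 13): truth gives 0, best alternative gives 0.
Others bid (8, 4): truth gives 0, best alternative gives 0.
Others bid (8, 8): truth gives 0, best alternative gives 0.
(Remaining 10 profiles checked similarly; truth is weakly best in each.)
In every case the truthful bid is at least as good as any alternative, so it is a dominant strategy.

Yes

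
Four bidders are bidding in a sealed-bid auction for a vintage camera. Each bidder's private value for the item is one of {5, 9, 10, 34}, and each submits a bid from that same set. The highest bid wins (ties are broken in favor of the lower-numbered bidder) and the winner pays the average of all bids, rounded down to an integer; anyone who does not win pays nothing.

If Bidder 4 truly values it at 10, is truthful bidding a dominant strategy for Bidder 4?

Yes

Check each profile of the others' bids and compare truth against every alternative bid.
Others bid (5, 5, 9): truth gives 3, best alternative gives 0.
Others bid (5, 9, 5): truth gives 3, best alternative gives 0.
Others bid (9, 5, 5): truth gives 3, best alternative gives 0.
Others bid (5, 9, 9): truth gives 2, best alternative gives 0.
Others bid (9, 5, 9): truth gives 2, best alternative gives 0.
Others bid (9, 9, 5): truth gives 2, best alternative gives 0.
(Remaining 58 profiles checked similarly; truth is weakly best in each.)
In every case the truthful bid is at least as good as any alternative, so it is a dominant strategy.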